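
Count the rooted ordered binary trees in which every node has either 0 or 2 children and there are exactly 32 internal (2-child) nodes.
C_32 = 55534064877048198

These full binary trees are counted by the Catalan number C_n = (1/(n + 1)) · C(2n, n). For n = 32: C_32 = (1/33) · C(64, 32) = 1832624140942590534/33 = 55534064877048198.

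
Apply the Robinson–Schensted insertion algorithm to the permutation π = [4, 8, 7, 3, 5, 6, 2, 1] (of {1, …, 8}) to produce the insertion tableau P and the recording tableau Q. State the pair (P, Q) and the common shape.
P = [1, 5, 6] / [2, 7] / [3] / [4] / [8];  Q = [1, 2, 6] / [3, 5] / [4] / [7] / [8];  common shape = (3, 2, 1, 1, 1)

Row-insert the values π_1, π_2, … into P one at a time, bumping the leftmost entry strictly greater than the inserted value down to the next row. The recording tableau Q records, in position (i, j), the step at which that cell was added to P.
  Insert 4 (step 1): P = [4];  Q = [1]
  Insert 8 (step 2): P = [4, 8];  Q = [1, 2]
  Insert 7 (step 3): P = [4, 7] / [8];  Q = [1, 2] / [3]
  Insert 3 (step 4): P = [3, 7] / [4] / [8];  Q = [1, 2] / [3] / [4]
  Insert 5 (step 5): P = [3, 5] / [4, 7] / [8];  Q = [1, 2] / [3, 5] / [4]
  Insert 6 (step 6): P = [3, 5, 6] / [4, 7] / [8];  Q = [1, 2, 6] / [3, 5] / [4]
  Insert 2 (step 7): P = [2, 5, 6] / [3, 7] / [4] / [8];  Q = [1, 2, 6] / [3, 5] / [4] / [7]
  Insert 1 (step 8): P = [1, 5, 6] / [2, 7] / [3] / [4] / [8];  Q = [1, 2, 6] / [3, 5] / [4] / [7] / [8]
Final shape: (3, 2, 1, 1, 1).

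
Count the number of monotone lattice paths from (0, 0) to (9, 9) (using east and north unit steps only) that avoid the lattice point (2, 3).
Number of paths = 31460

Total paths from (0, 0) to (9, 9): C(18, 9) = 48620. Paths through (2, 3): (paths (0, 0) → (2, 3)) × (paths (2, 3) → (9, 9)) = C(5, 2) · C(13, 7) = 10 · 1716 = 17160. Avoidance count = 48620 − 17160 = 31460.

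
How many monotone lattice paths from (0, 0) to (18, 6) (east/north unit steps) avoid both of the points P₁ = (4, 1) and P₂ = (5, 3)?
Number of paths = 53496

Inclusion–exclusion. Total paths: C(24, 18) = 134596. Through P₁: C(5, 4)·C(19, 14) = 58140. Through P₂: C(8, 5)·C(16, 13) = 31360. Since P₁ is strictly southwest of P₂, a monotone path through both must visit P₁ then P₂; paths through both = C(5, 4)·C(3, 1)·C(16, 13) = 8400. Avoid both = 134596 − 58140 − 31360 + 8400 = 53496.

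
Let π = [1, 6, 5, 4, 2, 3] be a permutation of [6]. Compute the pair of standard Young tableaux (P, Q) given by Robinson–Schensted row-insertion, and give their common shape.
P = [1, 2, 3] / [4] / [5] / [6];  Q = [1, 2, 6] / [3] / [4] / [5];  common shape = (3, 1, 1, 1)

Row-insert the values π_1, π_2, … into P one at a time, bumping the leftmost entry strictly greater than the inserted value down to the next row. The recording tableau Q records, in position (i, j), the step at which that cell was added to P.
  Insert 1 (step 1): P = [1];  Q = [1]
  Insert 6 (step 2): P = [1, 6];  Q = [1, 2]
  Insert 5 (step 3): P = [1, 5] / [6];  Q = [1, 2] / [3]
  Insert 4 (step 4): P = [1, 4] / [5] / [6];  Q = [1, 2] / [3] / [4]
  Insert 2 (step 5): P = [1, 2] / [4] / [5] / [6];  Q = [1, 2] / [3] / [4] / [5]
  Insert 3 (step 6): P = [1, 2, 3] / [4] / [5] / [6];  Q = [1, 2, 6] / [3] / [4] / [5]
Final shape: (3, 1, 1, 1).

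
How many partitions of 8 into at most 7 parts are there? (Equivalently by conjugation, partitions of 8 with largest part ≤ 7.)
p(8, parts ≤ 7) = 21

Partitions of 8 with all parts ≤ 7: 7+1, 6+2, 6+1+1, 5+3, 5+2+1, 5+1+1+1, 4+4, 4+3+1, 4+2+2, 4+2+1+1, 4+1+1+1+1, 3+3+2, 3+3+1+1, 3+2+2+1, 3+2+1+1+1, 3+1+1+1+1+1, 2+2+2+2, 2+2+2+1+1, 2+2+1+1+1+1, 2+1+1+1+1+1+1, 1+1+1+1+1+1+1+1. Count = 21.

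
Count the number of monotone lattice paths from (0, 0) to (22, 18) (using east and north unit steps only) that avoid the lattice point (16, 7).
Number of paths = 110346198768

Total paths from (0, 0) to (22, 18): C(40, 22) = 113380261800. Paths through (16, 7): (paths (0, 0) → (16, 7)) × (paths (16, 7) → (22, 18)) = C(23, 16) · C(17, 6) = 245157 · 12376 = 3034063032. Avoidance count = 113380261800 − 3034063032 = 110346198768.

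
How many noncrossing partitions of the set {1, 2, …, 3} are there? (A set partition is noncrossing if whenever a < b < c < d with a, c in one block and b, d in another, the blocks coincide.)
C_3 = 5

These noncrossing partitions are counted by the Catalan number C_n = (1/(n + 1)) · C(2n, n). For n = 3: C_3 = (1/4) · C(6, 3) = 20/4 = 5.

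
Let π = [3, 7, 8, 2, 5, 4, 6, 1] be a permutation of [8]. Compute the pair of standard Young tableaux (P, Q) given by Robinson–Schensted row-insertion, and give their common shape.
P = [1, 4, 6] / [2, 5, 8] / [3] / [7];  Q = [1, 2, 3] / [4, 5, 7] / [6] / [8];  common shape = (3, 3, 1, 1)

Row-insert the values π_1, π_2, … into P one at a time, bumping the leftmost entry strictly greater than the inserted value down to the next row. The recording tableau Q records, in position (i, j), the step at which that cell was added to P.
  Insert 3 (step 1): P = [3];  Q = [1]
  Insert 7 (step 2): P = [3, 7];  Q = [1, 2]
  Insert 8 (step 3): P = [3, 7, 8];  Q = [1, 2, 3]
  Insert 2 (step 4): P = [2, 7, 8] / [3];  Q = [1, 2, 3] / [4]
  Insert 5 (step 5): P = [2, 5, 8] / [3, 7];  Q = [1, 2, 3] / [4, 5]
  Insert 4 (step 6): P = [2, 4, 8] / [3, 5] / [7];  Q = [1, 2, 3] / [4, 5] / [6]
  Insert 6 (step 7): P = [2, 4, 6] / [3, 5, 8] / [7];  Q = [1, 2, 3] / [4, 5, 7] / [6]
  Insert 1 (step 8): P = [1, 4, 6] / [2, 5, 8] / [3] / [7];  Q = [1, 2, 3] / [4, 5, 7] / [6] / [8]
Final shape: (3, 3, 1, 1).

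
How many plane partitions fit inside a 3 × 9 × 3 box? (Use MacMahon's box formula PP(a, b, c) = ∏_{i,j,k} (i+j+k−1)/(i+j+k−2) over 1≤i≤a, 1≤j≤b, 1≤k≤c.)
PP(3, 9, 3) = 572572

Evaluate the triple product over i = 1..3, j = 1..9, k = 1..3. The factors are (2/1) · (3/2) · (4/3) · (3/2) · (4/3) · (5/4) · (4/3) · (5/4) · … (81 factors total). The numerators and denominators telescope so the product is an integer; carrying out the multiplication exactly gives PP(3, 9, 3) = 572572.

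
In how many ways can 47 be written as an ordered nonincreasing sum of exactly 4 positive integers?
p(47, 4 parts) = 764

Partitions of n into exactly k parts are in bijection with partitions of n − k into at most k parts (subtract 1 from each part). So p(47, exactly 4) = p(43, parts ≤ 4). Computing via the recurrence p(m, j) = p(m, j−1) + p(m−j, j) gives 764.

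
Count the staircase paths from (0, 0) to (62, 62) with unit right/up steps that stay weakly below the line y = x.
C_62 = 24139737743045626825711458546273312

These NE paths below the diagonal are counted by the Catalan number C_n = (1/(n + 1)) · C(2n, n). For n = 62: C_62 = (1/63) · C(124, 62) = 1520803477811874490019821888415218656/63 = 24139737743045626825711458546273312.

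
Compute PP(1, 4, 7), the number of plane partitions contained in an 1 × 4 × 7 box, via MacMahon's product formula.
PP(1, 4, 7) = 330

Evaluate the triple product over i = 1..1, j = 1..4, k = 1..7. The factors are (2/1) · (3/2) · (4/3) · (5/4) · (6/5) · (7/6) · (8/7) · (3/2) · … (28 factors total). The numerators and denominators telescope so the product is an integer; carrying out the multiplication exactly gives PP(1, 4, 7) = 330.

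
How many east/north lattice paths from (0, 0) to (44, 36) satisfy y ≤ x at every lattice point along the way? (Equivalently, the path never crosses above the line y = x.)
Number of paths = 14475154961863401620360

By the reflection principle (André's argument), the number of monotone paths to (44, 36) with n ≤ m that never go above y = x is C(80, 44) − C(80, 45) = 72375774809317008101800 − 57900619847453606481440 = 14475154961863401620360.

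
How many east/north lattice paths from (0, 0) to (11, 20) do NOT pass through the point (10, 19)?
Number of paths = 44612295

Total paths from (0, 0) to (11, 20): C(31, 11) = 84672315. Paths through (10, 19): (paths (0, 0) → (10, 19)) × (paths (10, 19) → (11, 20)) = C(29, 10) · C(2, 1) = 20030010 · 2 = 40060020. Avoidance count = 84672315 − 40060020 = 44612295.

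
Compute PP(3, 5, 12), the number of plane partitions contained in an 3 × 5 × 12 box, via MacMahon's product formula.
PP(3, 5, 12) = 4892876352

Evaluate the triple product over i = 1..3, j = 1..5, k = 1..12. The factors are (2/1) · (3/2) · (4/3) · (5/4) · (6/5) · (7/6) · (8/7) · (9/8) · … (180 factors total). The numerators and denominators telescope so the product is an integer; carrying out the multiplication exactly gives PP(3, 5, 12) = 4892876352.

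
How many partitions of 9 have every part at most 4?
p(9, parts ≤ 4) = 18

Partitions of 9 with all parts ≤ 4: 4+4+1, 4+3+2, 4+3+1+1, 4+2+2+1, 4+2+1+1+1, 4+1+1+1+1+1, 3+3+3, 3+3+2+1, 3+3+1+1+1, 3+2+2+2, 3+2+2+1+1, 3+2+1+1+1+1, 3+1+1+1+1+1+1, 2+2+2+2+1, 2+2+2+1+1+1, 2+2+1+1+1+1+1, 2+1+1+1+1+1+1+1, 1+1+1+1+1+1+1+1+1. Count = 18.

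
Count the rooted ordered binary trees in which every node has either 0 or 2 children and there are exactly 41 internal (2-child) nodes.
C_41 = 10113918591637898134020

These full binary trees are counted by the Catalan number C_n = (1/(n + 1)) · C(2n, n). For n = 41: C_41 = (1/42) · C(82, 41) = 424784580848791721628840/42 = 10113918591637898134020.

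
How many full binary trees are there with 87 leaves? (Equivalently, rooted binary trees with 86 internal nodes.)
C_86 = 4180080073556524734514695828170907458428751314320

These full binary trees are counted by the Catalan number C_n = (1/(n + 1)) · C(2n, n). For n = 86: C_86 = (1/87) · C(172, 86) = 363666966399417651902778537050868948883301364345840/87 = 4180080073556524734514695828170907458428751314320.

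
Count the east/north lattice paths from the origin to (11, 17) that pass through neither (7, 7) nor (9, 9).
Number of paths = 16777488

Inclusion–exclusion. Total paths: C(28, 11) = 21474180. Through P₁: C(14, 7)·C(14, 4) = 3435432. Through P₂: C(18, 9)·C(10, 2) = 2187900. Since P₁ is strictly southwest of P₂, a monotone path through both must visit P₁ then P₂; paths through both = C(14, 7)·C(4, 2)·C(10, 2) = 926640. Avoid both = 21474180 − 3435432 − 2187900 + 926640 = 16777488.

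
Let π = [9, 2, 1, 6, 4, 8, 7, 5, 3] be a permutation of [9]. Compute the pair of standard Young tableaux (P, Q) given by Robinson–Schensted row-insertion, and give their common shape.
P = [1, 3, 5] / [2, 4, 7] / [6] / [8] / [9];  Q = [1, 4, 6] / [2, 5, 7] / [3] / [8] / [9];  common shape = (3, 3, 1, 1, 1)

Row-insert the values π_1, π_2, … into P one at a time, bumping the leftmost entry strictly greater than the inserted value down to the next row. The recording tableau Q records, in position (i, j), the step at which that cell was added to P.
  Insert 9 (step 1): P = [9];  Q = [1]
  Insert 2 (step 2): P = [2] / [9];  Q = [1] / [2]
  Insert 1 (step 3): P = [1] / [2] / [9];  Q = [1] / [2] / [3]
  Insert 6 (step 4): P = [1, 6] / [2] / [9];  Q = [1, 4] / [2] / [3]
  Insert 4 (step 5): P = [1, 4] / [2, 6] / [9];  Q = [1, 4] / [2, 5] / [3]
  Insert 8 (step 6): P = [1, 4, 8] / [2, 6] / [9];  Q = [1, 4, 6] / [2, 5] / [3]
  Insert 7 (step 7): P = [1, 4, 7] / [2, 6, 8] / [9];  Q = [1, 4, 6] / [2, 5, 7] / [3]
  Insert 5 (step 8): P = [1, 4, 5] / [2, 6, 7] / [8] / [9];  Q = [1, 4, 6] / [2, 5, 7] / [3] / [8]
  Insert 3 (step 9): P = [1, 3, 5] / [2, 4, 7] / [6] / [8] / [9];  Q = [1, 4, 6] / [2, 5, 7] / [3] / [8] / [9]
Final shape: (3, 3, 1, 1, 1).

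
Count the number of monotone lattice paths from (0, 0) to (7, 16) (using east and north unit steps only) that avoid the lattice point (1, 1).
Number of paths = 136629

Total paths from (0, 0) to (7, 16): C(23, 7) = 245157. Paths through (1, 1): (paths (0, 0) → (1, 1)) × (paths (1, 1) → (7, 16)) = C(2, 1) · C(21, 6) = 2 · 54264 = 108528. Avoidance count = 245157 − 108528 = 136629.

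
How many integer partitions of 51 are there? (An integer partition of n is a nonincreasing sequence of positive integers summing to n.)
p(51) = 239943

Compute p(n) via the recurrence p(n, m) = p(n, m−1) + p(n−m, m), where p(n, m) counts partitions of n with all parts ≤ m and p(n) = p(n, n). The base cases are p(0, m) = 1 and p(n, 0) = 0 for n > 0. Filling the table yields p(51) = 239943. (Euler's pentagonal recurrence is an alternative.)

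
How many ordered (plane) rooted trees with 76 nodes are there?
C_75 = 1221395654430378811828760722007962130791020

These ordered rooted trees are counted by the Catalan number C_n = (1/(n + 1)) · C(2n, n). For n = 75: C_75 = (1/76) · C(150, 75) = 92826069736708789698985814872605121940117520/76 = 1221395654430378811828760722007962130791020.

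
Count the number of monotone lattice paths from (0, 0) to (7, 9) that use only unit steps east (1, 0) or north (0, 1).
Number of paths = 11440

A monotone lattice path from (0, 0) to (7, 9) consists of 7 east steps and 9 north steps in some order, so it is determined by which 7 of the 16 steps are east. The count is C(16, 7) = 11440.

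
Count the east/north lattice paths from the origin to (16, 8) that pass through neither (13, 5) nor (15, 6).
Number of paths = 478431

Inclusion–exclusion. Total paths: C(24, 16) = 735471. Through P₁: C(18, 13)·C(6, 3) = 171360. Through P₂: C(21, 15)·C(3, 1) = 162792. Since P₁ is strictly southwest of P₂, a monotone path through both must visit P₁ then P₂; paths through both = C(18, 13)·C(3, 2)·C(3, 1) = 77112. Avoid both = 735471 − 171360 − 162792 + 77112 = 478431.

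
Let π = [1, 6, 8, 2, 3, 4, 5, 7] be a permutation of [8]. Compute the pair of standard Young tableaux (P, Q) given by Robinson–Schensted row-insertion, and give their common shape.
P = [1, 2, 3, 4, 5, 7] / [6, 8];  Q = [1, 2, 3, 6, 7, 8] / [4, 5];  common shape = (6, 2)

Row-insert the values π_1, π_2, … into P one at a time, bumping the leftmost entry strictly greater than the inserted value down to the next row. The recording tableau Q records, in position (i, j), the step at which that cell was added to P.
  Insert 1 (step 1): P = [1];  Q = [1]
  Insert 6 (step 2): P = [1, 6];  Q = [1, 2]
  Insert 8 (step 3): P = [1, 6, 8];  Q = [1, 2, 3]
  Insert 2 (step 4): P = [1, 2, 8] / [6];  Q = [1, 2, 3] / [4]
  Insert 3 (step 5): P = [1, 2, 3] / [6, 8];  Q = [1, 2, 3] / [4, 5]
  Insert 4 (step 6): P = [1, 2, 3, 4] / [6, 8];  Q = [1, 2, 3, 6] / [4, 5]
  Insert 5 (step 7): P = [1, 2, 3, 4, 5] / [6, 8];  Q = [1, 2, 3, 6, 7] / [4, 5]
  Insert 7 (step 8): P = [1, 2, 3, 4, 5, 7] / [6, 8];  Q = [1, 2, 3, 6, 7, 8] / [4, 5]
Final shape: (6, 2).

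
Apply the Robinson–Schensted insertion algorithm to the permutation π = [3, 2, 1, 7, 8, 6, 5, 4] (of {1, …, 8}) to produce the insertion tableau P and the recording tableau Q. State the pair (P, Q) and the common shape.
P = [1, 4, 8] / [2, 5] / [3, 6] / [7];  Q = [1, 4, 5] / [2, 6] / [3, 7] / [8];  common shape = (3, 2, 2, 1)

Row-insert the values π_1, π_2, … into P one at a time, bumping the leftmost entry strictly greater than the inserted value down to the next row. The recording tableau Q records, in position (i, j), the step at which that cell was added to P.
  Insert 3 (step 1): P = [3];  Q = [1]
  Insert 2 (step 2): P = [2] / [3];  Q = [1] / [2]
  Insert 1 (step 3): P = [1] / [2] / [3];  Q = [1] / [2] / [3]
  Insert 7 (step 4): P = [1, 7] / [2] / [3];  Q = [1, 4] / [2] / [3]
  Insert 8 (step 5): P = [1, 7, 8] / [2] / [3];  Q = [1, 4, 5] / [2] / [3]
  Insert 6 (step 6): P = [1, 6, 8] / [2, 7] / [3];  Q = [1, 4, 5] / [2, 6] / [3]
  Insert 5 (step 7): P = [1, 5, 8] / [2, 6] / [3, 7];  Q = [1, 4, 5] / [2, 6] / [3, 7]
  Insert 4 (step 8): P = [1, 4, 8] / [2, 5] / [3, 6] / [7];  Q = [1, 4, 5] / [2, 6] / [3, 7] / [8]
Final shape: (3, 2, 2, 1).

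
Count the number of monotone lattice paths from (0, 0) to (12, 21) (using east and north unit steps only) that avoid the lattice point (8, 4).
Number of paths = 351854745

Total paths from (0, 0) to (12, 21): C(33, 12) = 354817320. Paths through (8, 4): (paths (0, 0) → (8, 4)) × (paths (8, 4) → (12, 21)) = C(12, 8) · C(21, 4) = 495 · 5985 = 2962575. Avoidance count = 354817320 − 2962575 = 351854745.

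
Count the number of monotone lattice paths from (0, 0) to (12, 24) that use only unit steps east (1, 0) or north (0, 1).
Number of paths = 1251677700

A monotone lattice path from (0, 0) to (12, 24) consists of 12 east steps and 24 north steps in some order, so it is determined by which 12 of the 36 steps are east. The count is C(36, 12) = 1251677700.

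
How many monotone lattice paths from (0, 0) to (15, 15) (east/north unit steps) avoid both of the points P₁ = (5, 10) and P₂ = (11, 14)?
Number of paths = 126965661

Inclusion–exclusion. Total paths: C(30, 15) = 155117520. Through P₁: C(15, 5)·C(15, 10) = 9018009. Through P₂: C(25, 11)·C(5, 4) = 22287000. Since P₁ is strictly southwest of P₂, a monotone path through both must visit P₁ then P₂; paths through both = C(15, 5)·C(10, 6)·C(5, 4) = 3153150. Avoid both = 155117520 − 9018009 − 22287000 + 3153150 = 126965661.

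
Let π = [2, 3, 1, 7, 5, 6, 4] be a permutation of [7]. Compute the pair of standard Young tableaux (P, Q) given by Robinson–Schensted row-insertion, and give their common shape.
P = [1, 3, 4, 6] / [2, 5] / [7];  Q = [1, 2, 4, 6] / [3, 5] / [7];  common shape = (4, 2, 1)

Row-insert the values π_1, π_2, … into P one at a time, bumping the leftmost entry strictly greater than the inserted value down to the next row. The recording tableau Q records, in position (i, j), the step at which that cell was added to P.
  Insert 2 (step 1): P = [2];  Q = [1]
  Insert 3 (step 2): P = [2, 3];  Q = [1, 2]
  Insert 1 (step 3): P = [1, 3] / [2];  Q = [1, 2] / [3]
  Insert 7 (step 4): P = [1, 3, 7] / [2];  Q = [1, 2, 4] / [3]
  Insert 5 (step 5): P = [1, 3, 5] / [2, 7];  Q = [1, 2, 4] / [3, 5]
  Insert 6 (step 6): P = [1, 3, 5, 6] / [2, 7];  Q = [1, 2, 4, 6] / [3, 5]
  Insert 4 (step 7): P = [1, 3, 4, 6] / [2, 5] / [7];  Q = [1, 2, 4, 6] / [3, 5] / [7]
Final shape: (4, 2, 1).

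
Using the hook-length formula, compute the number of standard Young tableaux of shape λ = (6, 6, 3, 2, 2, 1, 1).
# SYT of shape (6, 6, 3, 2, 2, 1, 1) = 555527700

Hook-length formula: f^λ = n! / Π hook(c), product over all cells c of the Young diagram. For λ = (6, 6, 3, 2, 2, 1, 1), n = 21 boxes. Hook lengths by row (left-to-right, top-to-bottom): [12, 9, 6, 4, 3, 2]; [11, 8, 5, 3, 2, 1]; [7, 4, 1]; [5, 2]; [4, 1]; [2]; [1]. Product of hooks = 91968307200. So f^λ = 21! / 91968307200 = 51090942171709440000 / 91968307200 = 555527700.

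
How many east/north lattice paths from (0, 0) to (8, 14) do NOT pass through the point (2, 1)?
Number of paths = 238374

Total paths from (0, 0) to (8, 14): C(22, 8) = 319770. Paths through (2, 1): (paths (0, 0) → (2, 1)) × (paths (2, 1) → (8, 14)) = C(3, 2) · C(19, 6) = 3 · 27132 = 81396. Avoidance count = 319770 − 81396 = 238374.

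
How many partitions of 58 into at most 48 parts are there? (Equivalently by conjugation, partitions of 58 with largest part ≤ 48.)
p(58, parts ≤ 48) = 715123

Use the recurrence p(n, m) = p(n, m−1) + p(n−m, m): either the largest part is < m (count p(n, m−1)) or the largest part is exactly m (remove one copy of m, count p(n−m, m)). With p(0, ·) = 1 this gives p(58, parts ≤ 48) = 715123. (By conjugating Young diagrams, this also counts partitions of 58 into at most 48 parts.)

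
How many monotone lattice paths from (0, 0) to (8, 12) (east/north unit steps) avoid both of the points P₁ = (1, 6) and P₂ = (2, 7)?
Number of paths = 103794

Inclusion–exclusion. Total paths: C(20, 8) = 125970. Through P₁: C(7, 1)·C(13, 7) = 12012. Through P₂: C(9, 2)·C(11, 6) = 16632. Since P₁ is strictly southwest of P₂, a monotone path through both must visit P₁ then P₂; paths through both = C(7, 1)·C(2, 1)·C(11, 6) = 6468. Avoid both = 125970 − 12012 − 16632 + 6468 = 103794.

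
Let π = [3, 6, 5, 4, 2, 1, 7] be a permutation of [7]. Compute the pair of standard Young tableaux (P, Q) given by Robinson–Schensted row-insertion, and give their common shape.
P = [1, 4, 7] / [2] / [3] / [5] / [6];  Q = [1, 2, 7] / [3] / [4] / [5] / [6];  common shape = (3, 1, 1, 1, 1)

Row-insert the values π_1, π_2, … into P one at a time, bumping the leftmost entry strictly greater than the inserted value down to the next row. The recording tableau Q records, in position (i, j), the step at which that cell was added to P.
  Insert 3 (step 1): P = [3];  Q = [1]
  Insert 6 (step 2): P = [3, 6];  Q = [1, 2]
  Insert 5 (step 3): P = [3, 5] / [6];  Q = [1, 2] / [3]
  Insert 4 (step 4): P = [3, 4] / [5] / [6];  Q = [1, 2] / [3] / [4]
  Insert 2 (step 5): P = [2, 4] / [3] / [5] / [6];  Q = [1, 2] / [3] / [4] / [5]
  Insert 1 (step 6): P = [1, 4] / [2] / [3] / [5] / [6];  Q = [1, 2] / [3] / [4] / [5] / [6]
  Insert 7 (step 7): P = [1, 4, 7] / [2] / [3] / [5] / [6];  Q = [1, 2, 7] / [3] / [4] / [5] / [6]
Final shape: (3, 1, 1, 1, 1).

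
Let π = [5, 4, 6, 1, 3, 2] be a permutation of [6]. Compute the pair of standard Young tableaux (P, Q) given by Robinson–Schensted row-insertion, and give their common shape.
P = [1, 2] / [3, 6] / [4] / [5];  Q = [1, 3] / [2, 5] / [4] / [6];  common shape = (2, 2, 1, 1)

Row-insert the values π_1, π_2, … into P one at a time, bumping the leftmost entry strictly greater than the inserted value down to the next row. The recording tableau Q records, in position (i, j), the step at which that cell was added to P.
  Insert 5 (step 1): P = [5];  Q = [1]
  Insert 4 (step 2): P = [4] / [5];  Q = [1] / [2]
  Insert 6 (step 3): P = [4, 6] / [5];  Q = [1, 3] / [2]
  Insert 1 (step 4): P = [1, 6] / [4] / [5];  Q = [1, 3] / [2] / [4]
  Insert 3 (step 5): P = [1, 3] / [4, 6] / [5];  Q = [1, 3] / [2, 5] / [4]
  Insert 2 (step 6): P = [1, 2] / [3, 6] / [4] / [5];  Q = [1, 3] / [2, 5] / [4] / [6]
Final shape: (2, 2, 1, 1).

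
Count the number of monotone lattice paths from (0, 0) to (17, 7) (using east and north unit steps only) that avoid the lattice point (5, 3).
Number of paths = 244184

Total paths from (0, 0) to (17, 7): C(24, 17) = 346104. Paths through (5, 3): (paths (0, 0) → (5, 3)) × (paths (5, 3) → (17, 7)) = C(8, 5) · C(16, 12) = 56 · 1820 = 101920. Avoidance count = 346104 − 101920 = 244184.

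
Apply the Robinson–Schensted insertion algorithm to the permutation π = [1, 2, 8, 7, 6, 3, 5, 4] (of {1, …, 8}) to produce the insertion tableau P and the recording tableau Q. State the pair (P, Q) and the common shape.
P = [1, 2, 3, 4] / [5] / [6] / [7] / [8];  Q = [1, 2, 3, 7] / [4] / [5] / [6] / [8];  common shape = (4, 1, 1, 1, 1)

Row-insert the values π_1, π_2, … into P one at a time, bumping the leftmost entry strictly greater than the inserted value down to the next row. The recording tableau Q records, in position (i, j), the step at which that cell was added to P.
  Insert 1 (step 1): P = [1];  Q = [1]
  Insert 2 (step 2): P = [1, 2];  Q = [1, 2]
  Insert 8 (step 3): P = [1, 2, 8];  Q = [1, 2, 3]
  Insert 7 (step 4): P = [1, 2, 7] / [8];  Q = [1, 2, 3] / [4]
  Insert 6 (step 5): P = [1, 2, 6] / [7] / [8];  Q = [1, 2, 3] / [4] / [5]
  Insert 3 (step 6): P = [1, 2, 3] / [6] / [7] / [8];  Q = [1, 2, 3] / [4] / [5] / [6]
  Insert 5 (step 7): P = [1, 2, 3, 5] / [6] / [7] / [8];  Q = [1, 2, 3, 7] / [4] / [5] / [6]
  Insert 4 (step 8): P = [1, 2, 3, 4] / [5] / [6] / [7] / [8];  Q = [1, 2, 3, 7] / [4] / [5] / [6] / [8]
Final shape: (4, 1, 1, 1, 1).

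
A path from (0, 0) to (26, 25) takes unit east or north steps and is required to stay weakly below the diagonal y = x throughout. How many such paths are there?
Number of paths = 18367353072152

By the reflection principle (André's argument), the number of monotone paths to (26, 25) with n ≤ m that never go above y = x is C(51, 26) − C(51, 27) = 247959266474052 − 229591913401900 = 18367353072152.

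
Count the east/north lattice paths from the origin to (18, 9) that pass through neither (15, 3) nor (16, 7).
Number of paths = 3171819

Inclusion–exclusion. Total paths: C(27, 18) = 4686825. Through P₁: C(18, 15)·C(9, 3) = 68544. Through P₂: C(23, 16)·C(4, 2) = 1470942. Since P₁ is strictly southwest of P₂, a monotone path through both must visit P₁ then P₂; paths through both = C(18, 15)·C(5, 1)·C(4, 2) = 24480. Avoid both = 4686825 − 68544 − 1470942 + 24480 = 3171819.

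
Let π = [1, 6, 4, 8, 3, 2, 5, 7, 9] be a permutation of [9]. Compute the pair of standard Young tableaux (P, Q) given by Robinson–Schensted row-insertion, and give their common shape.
P = [1, 2, 5, 7, 9] / [3, 8] / [4] / [6];  Q = [1, 2, 4, 8, 9] / [3, 7] / [5] / [6];  common shape = (5, 2, 1, 1)

Row-insert the values π_1, π_2, … into P one at a time, bumping the leftmost entry strictly greater than the inserted value down to the next row. The recording tableau Q records, in position (i, j), the step at which that cell was added to P.
  Insert 1 (step 1): P = [1];  Q = [1]
  Insert 6 (step 2): P = [1, 6];  Q = [1, 2]
  Insert 4 (step 3): P = [1, 4] / [6];  Q = [1, 2] / [3]
  Insert 8 (step 4): P = [1, 4, 8] / [6];  Q = [1, 2, 4] / [3]
  Insert 3 (step 5): P = [1, 3, 8] / [4] / [6];  Q = [1, 2, 4] / [3] / [5]
  Insert 2 (step 6): P = [1, 2, 8] / [3] / [4] / [6];  Q = [1, 2, 4] / [3] / [5] / [6]
  Insert 5 (step 7): P = [1, 2, 5] / [3, 8] / [4] / [6];  Q = [1, 2, 4] / [3, 7] / [5] / [6]
  Insert 7 (step 8): P = [1, 2, 5, 7] / [3, 8] / [4] / [6];  Q = [1, 2, 4, 8] / [3, 7] / [5] / [6]
  Insert 9 (step 9): P = [1, 2, 5, 7, 9] / [3, 8] / [4] / [6];  Q = [1, 2, 4, 8, 9] / [3, 7] / [5] / [6]
Final shape: (5, 2, 1, 1).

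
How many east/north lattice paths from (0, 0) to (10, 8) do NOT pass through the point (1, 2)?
Number of paths = 28743

Total paths from (0, 0) to (10, 8): C(18, 10) = 43758. Paths through (1, 2): (paths (0, 0) → (1, 2)) × (paths (1, 2) → (10, 8)) = C(3, 1) · C(15, 9) = 3 · 5005 = 15015. Avoidance count = 43758 − 15015 = 28743.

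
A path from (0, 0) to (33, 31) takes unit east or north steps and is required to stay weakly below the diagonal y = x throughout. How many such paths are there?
Number of paths = 156802065535194912

By the reflection principle (André's argument), the number of monotone paths to (33, 31) with n ≤ m that never go above y = x is C(64, 33) − C(64, 34) = 1777090076065542336 − 1620288010530347424 = 156802065535194912.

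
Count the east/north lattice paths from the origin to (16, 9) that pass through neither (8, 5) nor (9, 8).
Number of paths = 1252614

Inclusion–exclusion. Total paths: C(25, 16) = 2042975. Through P₁: C(13, 8)·C(12, 8) = 637065. Through P₂: C(17, 9)·C(8, 7) = 194480. Since P₁ is strictly southwest of P₂, a monotone path through both must visit P₁ then P₂; paths through both = C(13, 8)·C(4, 1)·C(8, 7) = 41184. Avoid both = 2042975 − 637065 − 194480 + 41184 = 1252614.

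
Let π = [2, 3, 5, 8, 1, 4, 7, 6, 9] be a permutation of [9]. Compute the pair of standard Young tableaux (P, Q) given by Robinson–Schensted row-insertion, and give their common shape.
P = [1, 3, 4, 6, 9] / [2, 5, 7] / [8];  Q = [1, 2, 3, 4, 9] / [5, 6, 7] / [8];  common shape = (5, 3, 1)

Row-insert the values π_1, π_2, … into P one at a time, bumping the leftmost entry strictly greater than the inserted value down to the next row. The recording tableau Q records, in position (i, j), the step at which that cell was added to P.
  Insert 2 (step 1): P = [2];  Q = [1]
  Insert 3 (step 2): P = [2, 3];  Q = [1, 2]
  Insert 5 (step 3): P = [2, 3, 5];  Q = [1, 2, 3]
  Insert 8 (step 4): P = [2, 3, 5, 8];  Q = [1, 2, 3, 4]
  Insert 1 (step 5): P = [1, 3, 5, 8] / [2];  Q = [1, 2, 3, 4] / [5]
  Insert 4 (step 6): P = [1, 3, 4, 8] / [2, 5];  Q = [1, 2, 3, 4] / [5, 6]
  Insert 7 (step 7): P = [1, 3, 4, 7] / [2, 5, 8];  Q = [1, 2, 3, 4] / [5, 6, 7]
  Insert 6 (step 8): P = [1, 3, 4, 6] / [2, 5, 7] / [8];  Q = [1, 2, 3, 4] / [5, 6, 7] / [8]
  Insert 9 (step 9): P = [1, 3, 4, 6, 9] / [2, 5, 7] / [8];  Q = [1, 2, 3, 4, 9] / [5, 6, 7] / [8]
Final shape: (5, 3, 1).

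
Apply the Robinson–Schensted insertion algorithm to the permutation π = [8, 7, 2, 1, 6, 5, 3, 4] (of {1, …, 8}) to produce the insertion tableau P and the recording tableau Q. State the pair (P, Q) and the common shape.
P = [1, 3, 4] / [2, 5] / [6] / [7] / [8];  Q = [1, 5, 8] / [2, 6] / [3] / [4] / [7];  common shape = (3, 2, 1, 1, 1)

Row-insert the values π_1, π_2, … into P one at a time, bumping the leftmost entry strictly greater than the inserted value down to the next row. The recording tableau Q records, in position (i, j), the step at which that cell was added to P.
  Insert 8 (step 1): P = [8];  Q = [1]
  Insert 7 (step 2): P = [7] / [8];  Q = [1] / [2]
  Insert 2 (step 3): P = [2] / [7] / [8];  Q = [1] / [2] / [3]
  Insert 1 (step 4): P = [1] / [2] / [7] / [8];  Q = [1] / [2] / [3] / [4]
  Insert 6 (step 5): P = [1, 6] / [2] / [7] / [8];  Q = [1, 5] / [2] / [3] / [4]
  Insert 5 (step 6): P = [1, 5] / [2, 6] / [7] / [8];  Q = [1, 5] / [2, 6] / [3] / [4]
  Insert 3 (step 7): P = [1, 3] / [2, 5] / [6] / [7] / [8];  Q = [1, 5] / [2, 6] / [3] / [4] / [7]
  Insert 4 (step 8): P = [1, 3, 4] / [2, 5] / [6] / [7] / [8];  Q = [1, 5, 8] / [2, 6] / [3] / [4] / [7]
Final shape: (3, 2, 1, 1, 1).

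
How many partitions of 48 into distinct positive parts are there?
q(48) = 2910

A partition into distinct parts is a strictly decreasing sequence summing to n. The recurrence d(n, m) = d(n, m−1) + d(n−m, m−1) (use part m at most once) with q(n) = d(n, n) gives q(48) = 2910. (Euler's theorem: # distinct-part partitions = # odd-part partitions.)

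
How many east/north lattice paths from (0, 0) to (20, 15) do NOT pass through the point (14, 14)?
Number of paths = 2967126960

Total paths from (0, 0) to (20, 15): C(35, 20) = 3247943160. Paths through (14, 14): (paths (0, 0) → (14, 14)) × (paths (14, 14) → (20, 15)) = C(28, 14) · C(7, 6) = 40116600 · 7 = 280816200. Avoidance count = 3247943160 − 280816200 = 2967126960.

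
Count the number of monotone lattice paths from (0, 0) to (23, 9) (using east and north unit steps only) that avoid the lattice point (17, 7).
Number of paths = 18357888

Total paths from (0, 0) to (23, 9): C(32, 23) = 28048800. Paths through (17, 7): (paths (0, 0) → (17, 7)) × (paths (17, 7) → (23, 9)) = C(24, 17) · C(8, 6) = 346104 · 28 = 9690912. Avoidance count = 28048800 − 9690912 = 18357888.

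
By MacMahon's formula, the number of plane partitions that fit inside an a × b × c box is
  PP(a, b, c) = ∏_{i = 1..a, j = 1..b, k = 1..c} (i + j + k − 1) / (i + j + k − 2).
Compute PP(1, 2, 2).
PP(1, 2, 2) = 6

Evaluate the triple product over i = 1..1, j = 1..2, k = 1..2. The factors are (2/1) · (3/2) · (3/2) · (4/3). The numerators and denominators telescope so the product is an integer; carrying out the multiplication exactly gives PP(1, 2, 2) = 6.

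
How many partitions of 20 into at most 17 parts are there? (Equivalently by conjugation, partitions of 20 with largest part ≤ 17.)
p(20, parts ≤ 17) = 623

Use the recurrence p(n, m) = p(n, m−1) + p(n−m, m): either the largest part is < m (count p(n, m−1)) or the largest part is exactly m (remove one copy of m, count p(n−m, m)). With p(0, ·) = 1 this gives p(20, parts ≤ 17) = 623. (By conjugating Young diagrams, this also counts partitions of 20 into at most 17 parts.)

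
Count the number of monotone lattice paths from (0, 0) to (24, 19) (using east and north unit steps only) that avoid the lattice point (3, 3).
Number of paths = 542956938450

Total paths from (0, 0) to (24, 19): C(43, 24) = 800472431850. Paths through (3, 3): (paths (0, 0) → (3, 3)) × (paths (3, 3) → (24, 19)) = C(6, 3) · C(37, 21) = 20 · 12875774670 = 257515493400. Avoidance count = 800472431850 − 257515493400 = 542956938450.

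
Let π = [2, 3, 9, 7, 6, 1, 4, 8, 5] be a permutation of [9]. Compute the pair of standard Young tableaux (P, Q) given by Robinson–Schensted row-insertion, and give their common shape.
P = [1, 3, 4, 5] / [2, 6, 8] / [7] / [9];  Q = [1, 2, 3, 8] / [4, 7, 9] / [5] / [6];  common shape = (4, 3, 1, 1)

Row-insert the values π_1, π_2, … into P one at a time, bumping the leftmost entry strictly greater than the inserted value down to the next row. The recording tableau Q records, in position (i, j), the step at which that cell was added to P.
  Insert 2 (step 1): P = [2];  Q = [1]
  Insert 3 (step 2): P = [2, 3];  Q = [1, 2]
  Insert 9 (step 3): P = [2, 3, 9];  Q = [1, 2, 3]
  Insert 7 (step 4): P = [2, 3, 7] / [9];  Q = [1, 2, 3] / [4]
  Insert 6 (step 5): P = [2, 3, 6] / [7] / [9];  Q = [1, 2, 3] / [4] / [5]
  Insert 1 (step 6): P = [1, 3, 6] / [2] / [7] / [9];  Q = [1, 2, 3] / [4] / [5] / [6]
  Insert 4 (step 7): P = [1, 3, 4] / [2, 6] / [7] / [9];  Q = [1, 2, 3] / [4, 7] / [5] / [6]
  Insert 8 (step 8): P = [1, 3, 4, 8] / [2, 6] / [7] / [9];  Q = [1, 2, 3, 8] / [4, 7] / [5] / [6]
  Insert 5 (step 9): P = [1, 3, 4, 5] / [2, 6, 8] / [7] / [9];  Q = [1, 2, 3, 8] / [4, 7, 9] / [5] / [6]
Final shape: (4, 3, 1, 1).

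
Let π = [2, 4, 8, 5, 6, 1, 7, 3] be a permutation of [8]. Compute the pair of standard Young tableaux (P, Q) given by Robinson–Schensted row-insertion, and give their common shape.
P = [1, 3, 5, 6, 7] / [2, 4] / [8];  Q = [1, 2, 3, 5, 7] / [4, 8] / [6];  common shape = (5, 2, 1)

Row-insert the values π_1, π_2, … into P one at a time, bumping the leftmost entry strictly greater than the inserted value down to the next row. The recording tableau Q records, in position (i, j), the step at which that cell was added to P.
  Insert 2 (step 1): P = [2];  Q = [1]
  Insert 4 (step 2): P = [2, 4];  Q = [1, 2]
  Insert 8 (step 3): P = [2, 4, 8];  Q = [1, 2, 3]
  Insert 5 (step 4): P = [2, 4, 5] / [8];  Q = [1, 2, 3] / [4]
  Insert 6 (step 5): P = [2, 4, 5, 6] / [8];  Q = [1, 2, 3, 5] / [4]
  Insert 1 (step 6): P = [1, 4, 5, 6] / [2] / [8];  Q = [1, 2, 3, 5] / [4] / [6]
  Insert 7 (step 7): P = [1, 4, 5, 6, 7] / [2] / [8];  Q = [1, 2, 3, 5, 7] / [4] / [6]
  Insert 3 (step 8): P = [1, 3, 5, 6, 7] / [2, 4] / [8];  Q = [1, 2, 3, 5, 7] / [4, 8] / [6]
Final shape: (5, 2, 1).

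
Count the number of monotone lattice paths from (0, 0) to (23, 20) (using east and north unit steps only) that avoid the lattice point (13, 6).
Number of paths = 907354120428

Total paths from (0, 0) to (23, 20): C(43, 23) = 960566918220. Paths through (13, 6): (paths (0, 0) → (13, 6)) × (paths (13, 6) → (23, 20)) = C(19, 13) · C(24, 10) = 27132 · 1961256 = 53212797792. Avoidance count = 960566918220 − 53212797792 = 907354120428.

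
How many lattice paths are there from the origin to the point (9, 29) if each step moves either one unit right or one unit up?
Number of paths = 163011640

A monotone lattice path from (0, 0) to (9, 29) consists of 9 east steps and 29 north steps in some order, so it is determined by which 9 of the 38 steps are east. The count is C(38, 9) = 163011640.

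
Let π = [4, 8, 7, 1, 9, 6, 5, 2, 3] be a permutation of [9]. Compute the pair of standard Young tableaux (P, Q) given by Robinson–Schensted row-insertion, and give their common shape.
P = [1, 2, 3] / [4, 5, 9] / [6] / [7] / [8];  Q = [1, 2, 5] / [3, 6, 9] / [4] / [7] / [8];  common shape = (3, 3, 1, 1, 1)

Row-insert the values π_1, π_2, … into P one at a time, bumping the leftmost entry strictly greater than the inserted value down to the next row. The recording tableau Q records, in position (i, j), the step at which that cell was added to P.
  Insert 4 (step 1): P = [4];  Q = [1]
  Insert 8 (step 2): P = [4, 8];  Q = [1, 2]
  Insert 7 (step 3): P = [4, 7] / [8];  Q = [1, 2] / [3]
  Insert 1 (step 4): P = [1, 7] / [4] / [8];  Q = [1, 2] / [3] / [4]
  Insert 9 (step 5): P = [1, 7, 9] / [4] / [8];  Q = [1, 2, 5] / [3] / [4]
  Insert 6 (step 6): P = [1, 6, 9] / [4, 7] / [8];  Q = [1, 2, 5] / [3, 6] / [4]
  Insert 5 (step 7): P = [1, 5, 9] / [4, 6] / [7] / [8];  Q = [1, 2, 5] / [3, 6] / [4] / [7]
  Insert 2 (step 8): P = [1, 2, 9] / [4, 5] / [6] / [7] / [8];  Q = [1, 2, 5] / [3, 6] / [4] / [7] / [8]
  Insert 3 (step 9): P = [1, 2, 3] / [4, 5, 9] / [6] / [7] / [8];  Q = [1, 2, 5] / [3, 6, 9] / [4] / [7] / [8]
Final shape: (3, 3, 1, 1, 1).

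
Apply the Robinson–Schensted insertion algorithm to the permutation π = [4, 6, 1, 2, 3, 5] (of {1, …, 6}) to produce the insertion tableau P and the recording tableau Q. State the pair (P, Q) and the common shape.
P = [1, 2, 3, 5] / [4, 6];  Q = [1, 2, 5, 6] / [3, 4];  common shape = (4, 2)

Row-insert the values π_1, π_2, … into P one at a time, bumping the leftmost entry strictly greater than the inserted value down to the next row. The recording tableau Q records, in position (i, j), the step at which that cell was added to P.
  Insert 4 (step 1): P = [4];  Q = [1]
  Insert 6 (step 2): P = [4, 6];  Q = [1, 2]
  Insert 1 (step 3): P = [1, 6] / [4];  Q = [1, 2] / [3]
  Insert 2 (step 4): P = [1, 2] / [4, 6];  Q = [1, 2] / [3, 4]
  Insert 3 (step 5): P = [1, 2, 3] / [4, 6];  Q = [1, 2, 5] / [3, 4]
  Insert 5 (step 6): P = [1, 2, 3, 5] / [4, 6];  Q = [1, 2, 5, 6] / [3, 4]
Final shape: (4, 2).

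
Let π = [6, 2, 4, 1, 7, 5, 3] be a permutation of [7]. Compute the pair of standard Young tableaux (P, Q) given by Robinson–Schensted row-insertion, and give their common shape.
P = [1, 3, 5] / [2, 4] / [6, 7];  Q = [1, 3, 5] / [2, 6] / [4, 7];  common shape = (3, 2, 2)

Row-insert the values π_1, π_2, … into P one at a time, bumping the leftmost entry strictly greater than the inserted value down to the next row. The recording tableau Q records, in position (i, j), the step at which that cell was added to P.
  Insert 6 (step 1): P = [6];  Q = [1]
  Insert 2 (step 2): P = [2] / [6];  Q = [1] / [2]
  Insert 4 (step 3): P = [2, 4] / [6];  Q = [1, 3] / [2]
  Insert 1 (step 4): P = [1, 4] / [2] / [6];  Q = [1, 3] / [2] / [4]
  Insert 7 (step 5): P = [1, 4, 7] / [2] / [6];  Q = [1, 3, 5] / [2] / [4]
  Insert 5 (step 6): P = [1, 4, 5] / [2, 7] / [6];  Q = [1, 3, 5] / [2, 6] / [4]
  Insert 3 (step 7): P = [1, 3, 5] / [2, 4] / [6, 7];  Q = [1, 3, 5] / [2, 6] / [4, 7]
Final shape: (3, 2, 2).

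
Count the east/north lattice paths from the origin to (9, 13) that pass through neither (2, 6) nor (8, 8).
Number of paths = 328808

Inclusion–exclusion. Total paths: C(22, 9) = 497420. Through P₁: C(8, 2)·C(14, 7) = 96096. Through P₂: C(16, 8)·C(6, 1) = 77220. Since P₁ is strictly southwest of P₂, a monotone path through both must visit P₁ then P₂; paths through both = C(8, 2)·C(8, 6)·C(6, 1) = 4704. Avoid both = 497420 − 96096 − 77220 + 4704 = 328808.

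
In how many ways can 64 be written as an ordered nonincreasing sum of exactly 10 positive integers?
p(64, 10 parts) = 100654

Partitions of n into exactly k parts are in bijection with partitions of n − k into at most k parts (subtract 1 from each part). So p(64, exactly 10) = p(54, parts ≤ 10). Computing via the recurrence p(m, j) = p(m, j−1) + p(m−j, j) gives 100654.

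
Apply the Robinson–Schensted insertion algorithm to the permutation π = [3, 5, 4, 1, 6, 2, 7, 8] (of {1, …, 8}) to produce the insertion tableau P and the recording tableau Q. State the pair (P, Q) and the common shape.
P = [1, 2, 6, 7, 8] / [3, 4] / [5];  Q = [1, 2, 5, 7, 8] / [3, 6] / [4];  common shape = (5, 2, 1)

Row-insert the values π_1, π_2, … into P one at a time, bumping the leftmost entry strictly greater than the inserted value down to the next row. The recording tableau Q records, in position (i, j), the step at which that cell was added to P.
  Insert 3 (step 1): P = [3];  Q = [1]
  Insert 5 (step 2): P = [3, 5];  Q = [1, 2]
  Insert 4 (step 3): P = [3, 4] / [5];  Q = [1, 2] / [3]
  Insert 1 (step 4): P = [1, 4] / [3] / [5];  Q = [1, 2] / [3] / [4]
  Insert 6 (step 5): P = [1, 4, 6] / [3] / [5];  Q = [1, 2, 5] / [3] / [4]
  Insert 2 (step 6): P = [1, 2, 6] / [3, 4] / [5];  Q = [1, 2, 5] / [3, 6] / [4]
  Insert 7 (step 7): P = [1, 2, 6, 7] / [3, 4] / [5];  Q = [1, 2, 5, 7] / [3, 6] / [4]
  Insert 8 (step 8): P = [1, 2, 6, 7, 8] / [3, 4] / [5];  Q = [1, 2, 5, 7, 8] / [3, 6] / [4]
Final shape: (5, 2, 1).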